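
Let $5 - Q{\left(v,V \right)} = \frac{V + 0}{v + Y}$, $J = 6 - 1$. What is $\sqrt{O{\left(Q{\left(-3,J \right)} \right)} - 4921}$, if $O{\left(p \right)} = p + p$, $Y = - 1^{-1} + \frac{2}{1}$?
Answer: $i \sqrt{4906} \approx 70.043 i$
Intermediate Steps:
$Y = 1$ ($Y = \left(-1\right) 1 + 2 \cdot 1 = -1 + 2 = 1$)
$J = 5$ ($J = 6 - 1 = 5$)
$Q{\left(v,V \right)} = 5 - \frac{V}{1 + v}$ ($Q{\left(v,V \right)} = 5 - \frac{V + 0}{v + 1} = 5 - \frac{V}{1 + v}$)
$O{\left(p \right)} = 2 p$
$\sqrt{O{\left(Q{\left(-3,J \right)} \right)} - 4921} = \sqrt{2 \frac{5 - 5 + 5 \left(-3\right)}{1 - 3} - 4921} = \sqrt{2 \frac{5 - 5 - 15}{-2} - 4921} = \sqrt{2 \left(\left(- \frac{1}{2}\right) \left(-15\right)\right) - 4921} = \sqrt{2 \cdot \frac{15}{2} - 4921} = \sqrt{15 - 4921} = \sqrt{-4906} = i \sqrt{4906}$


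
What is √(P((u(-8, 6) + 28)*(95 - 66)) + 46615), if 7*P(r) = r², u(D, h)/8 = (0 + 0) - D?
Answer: √52111703/7 ≈ 1031.3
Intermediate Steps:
u(D, h) = -8*D (u(D, h) = 8*((0 + 0) - D) = 8*(0 - D) = 8*(-D) = -8*D)
P(r) = r²/7
√(P((u(-8, 6) + 28)*(95 - 66)) + 46615) = √(((-8*(-8) + 28)*(95 - 66))²/7 + 46615) = √(((64 + 28)*29)²/7 + 46615) = √((92*29)²/7 + 46615) = √((⅐)*2668² + 46615) = √((⅐)*7118224 + 46615) = √(7118224/7 + 46615) = √(7444529/7) = √52111703/7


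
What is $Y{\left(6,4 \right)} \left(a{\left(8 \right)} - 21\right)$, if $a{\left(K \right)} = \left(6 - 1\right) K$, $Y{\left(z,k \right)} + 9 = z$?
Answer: $-57$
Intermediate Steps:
$Y{\left(z,k \right)} = -9 + z$
$a{\left(K \right)} = 5 K$
$Y{\left(6,4 \right)} \left(a{\left(8 \right)} - 21\right) = \left(-9 + 6\right) \left(5 \cdot 8 - 21\right) = - 3 \left(40 - 21\right) = \left(-3\right) 19 = -57$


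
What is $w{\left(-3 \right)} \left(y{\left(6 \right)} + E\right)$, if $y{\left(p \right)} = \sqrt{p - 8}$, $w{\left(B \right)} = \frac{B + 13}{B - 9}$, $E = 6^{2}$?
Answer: $-30 - \frac{5 i \sqrt{2}}{6} \approx -30.0 - 1.1785 i$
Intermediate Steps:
$E = 36$
$w{\left(B \right)} = \frac{13 + B}{-9 + B}$
$y{\left(p \right)} = \sqrt{-8 + p}$
$w{\left(-3 \right)} \left(y{\left(6 \right)} + E\right) = \frac{13 - 3}{-9 - 3} \left(\sqrt{-8 + 6} + 36\right) = \frac{1}{-12} \cdot 10 \left(\sqrt{-2} + 36\right) = \left(- \frac{1}{12}\right) 10 \left(i \sqrt{2} + 36\right) = - \frac{5 \left(36 + i \sqrt{2}\right)}{6} = -30 - \frac{5 i \sqrt{2}}{6}$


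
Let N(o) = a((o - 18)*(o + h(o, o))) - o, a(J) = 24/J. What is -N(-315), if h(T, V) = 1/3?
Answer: -1375291/4366 ≈ -315.00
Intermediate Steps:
h(T, V) = ⅓
N(o) = -o + 24/((-18 + o)*(⅓ + o)) (N(o) = 24/(((o - 18)*(o + ⅓))) - o = 24/(((-18 + o)*(⅓ + o))) - o = 24*(1/((-18 + o)*(⅓ + o))) - o = 24/((-18 + o)*(⅓ + o)) - o = -o + 24/((-18 + o)*(⅓ + o)))
-N(-315) = -(72 - 1*(-315)*(-18 - 53*(-315) + 3*(-315)²))/(-18 - 53*(-315) + 3*(-315)²) = -(72 - 1*(-315)*(-18 + 16695 + 3*99225))/(-18 + 16695 + 3*99225) = -(72 - 1*(-315)*(-18 + 16695 + 297675))/(-18 + 16695 + 297675) = -(72 - 1*(-315)*314352)/314352 = -(72 + 99020880)/314352 = -99020952/314352 = -1*1375291/4366 = -1375291/4366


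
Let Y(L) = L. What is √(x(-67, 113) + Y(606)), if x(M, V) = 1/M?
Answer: √2720267/67 ≈ 24.617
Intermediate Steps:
√(x(-67, 113) + Y(606)) = √(1/(-67) + 606) = √(-1/67 + 606) = √(40601/67) = √2720267/67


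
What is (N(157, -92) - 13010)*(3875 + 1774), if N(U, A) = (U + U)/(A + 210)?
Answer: -4335229017/59 ≈ -7.3478e+7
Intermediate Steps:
N(U, A) = 2*U/(210 + A) (N(U, A) = (2*U)/(210 + A) = 2*U/(210 + A))
(N(157, -92) - 13010)*(3875 + 1774) = (2*157/(210 - 92) - 13010)*(3875 + 1774) = (2*157/118 - 13010)*5649 = (2*157*(1/118) - 13010)*5649 = (157/59 - 13010)*5649 = -767433/59*5649 = -4335229017/59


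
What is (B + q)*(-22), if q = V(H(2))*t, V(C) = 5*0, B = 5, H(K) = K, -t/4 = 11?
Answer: -110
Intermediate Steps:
t = -44 (t = -4*11 = -44)
V(C) = 0
q = 0 (q = 0*(-44) = 0)
(B + q)*(-22) = (5 + 0)*(-22) = 5*(-22) = -110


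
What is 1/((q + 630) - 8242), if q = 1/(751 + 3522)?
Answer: -4273/32526075 ≈ -0.00013137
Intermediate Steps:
q = 1/4273 ≈ 0.00023403
1/((q + 630) - 8242) = 1/((1/4273 + 630) - 8242) = 1/(2691991/4273 - 8242) = 1/(-32526075/4273) = -4273/32526075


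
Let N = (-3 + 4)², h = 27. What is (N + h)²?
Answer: 784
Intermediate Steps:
N = 1 (N = 1² = 1)
(N + h)² = (1 + 27)² = 28² = 784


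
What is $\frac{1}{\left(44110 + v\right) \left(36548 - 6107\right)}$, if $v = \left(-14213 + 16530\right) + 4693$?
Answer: $\frac{1}{1556143920} \approx 6.4261 \cdot 10^{-10}$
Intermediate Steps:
$v = 7010$ ($v = 2317 + 4693 = 7010$)
$\frac{1}{\left(44110 + v\right) \left(36548 - 6107\right)} = \frac{1}{\left(44110 + 7010\right) \left(36548 - 6107\right)} = \frac{1}{51120 \cdot 30441} = \frac{1}{1556143920}$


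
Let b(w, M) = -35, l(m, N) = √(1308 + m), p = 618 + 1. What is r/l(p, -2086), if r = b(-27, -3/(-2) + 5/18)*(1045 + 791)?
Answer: -64260*√1927/1927 ≈ -1463.9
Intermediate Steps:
p = 619
r = -64260 (r = -35*(1045 + 791) = -35*1836 = -64260)
r/l(p, -2086) = -64260/√(1308 + 619) = -64260*√1927/1927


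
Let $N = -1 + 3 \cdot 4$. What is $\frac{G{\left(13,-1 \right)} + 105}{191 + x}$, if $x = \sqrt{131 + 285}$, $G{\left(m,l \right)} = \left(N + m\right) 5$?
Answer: $\frac{8595}{7213} - \frac{180 \sqrt{26}}{7213} \approx 1.0644$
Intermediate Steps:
$N = 11$ ($N = -1 + 12 = 11$)
$G{\left(m,l \right)} = 55 + 5 m$ ($G{\left(m,l \right)} = \left(11 + m\right) 5 = 55 + 5 m$)
$x = 4 \sqrt{26}$ ($x = \sqrt{416} = 4 \sqrt{26} \approx 20.396$)
$\frac{G{\left(13,-1 \right)} + 105}{191 + x} = \frac{\left(55 + 5 \cdot 13\right) + 105}{191 + 4 \sqrt{26}} = \frac{\left(55 + 65\right) + 105}{191 + 4 \sqrt{26}} = \frac{120 + 105}{191 + 4 \sqrt{26}} = \frac{225}{191 + 4 \sqrt{26}}$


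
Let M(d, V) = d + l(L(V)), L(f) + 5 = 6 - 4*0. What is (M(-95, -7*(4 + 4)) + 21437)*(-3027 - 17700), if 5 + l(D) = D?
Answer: -442272726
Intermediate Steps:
L(f) = 1 (L(f) = -5 + (6 - 4*0) = -5 + (6 + 0) = -5 + 6 = 1)
l(D) = -5 + D
M(d, V) = -4 + d (M(d, V) = d + (-5 + 1) = d - 4 = -4 + d)
(M(-95, -7*(4 + 4)) + 21437)*(-3027 - 17700) = ((-4 - 95) + 21437)*(-3027 - 17700) = (-99 + 21437)*(-20727) = 21338*(-20727) = -442272726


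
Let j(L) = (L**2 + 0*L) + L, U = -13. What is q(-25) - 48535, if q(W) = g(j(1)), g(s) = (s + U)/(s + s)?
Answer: -194151/4 ≈ -48538.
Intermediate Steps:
j(L) = L + L**2 (j(L) = (L**2 + 0) + L = L**2 + L = L + L**2)
g(s) = (-13 + s)/(2*s) (g(s) = (s - 13)/(s + s) = (-13 + s)/((2*s)) = (-13 + s)*(1/(2*s)) = (-13 + s)/(2*s))
q(W) = -11/4 (q(W) = (-13 + 1*(1 + 1))/(2*((1*(1 + 1)))) = (-13 + 1*2)/(2*((1*2))) = (1/2)*(-13 + 2)/2 = (1/2)*(1/2)*(-11) = -11/4)
q(-25) - 48535 = -11/4 - 48535 = -194151/4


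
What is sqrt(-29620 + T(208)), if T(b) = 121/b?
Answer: I*sqrt(80090907)/52 ≈ 172.1*I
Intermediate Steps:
sqrt(-29620 + T(208)) = sqrt(-29620 + 121/208) = sqrt(-6160839/208) = I*sqrt(80090907)/52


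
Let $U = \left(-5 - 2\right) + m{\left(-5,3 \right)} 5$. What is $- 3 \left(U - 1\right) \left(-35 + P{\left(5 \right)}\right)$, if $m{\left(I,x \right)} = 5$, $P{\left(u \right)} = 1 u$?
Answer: $1530$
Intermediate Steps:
$P{\left(u \right)} = u$
$U = 18$ ($U = \left(-5 - 2\right) + 5 \cdot 5 = -7 + 25 = 18$)
$- 3 \left(U - 1\right) \left(-35 + P{\left(5 \right)}\right) = - 3 \left(18 - 1\right) \left(-35 + 5\right) = \left(-3\right) 17 \left(-30\right) = \left(-51\right) \left(-30\right) = 1530$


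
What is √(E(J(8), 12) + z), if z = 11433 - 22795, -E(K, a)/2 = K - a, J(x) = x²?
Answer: 21*I*√26 ≈ 107.08*I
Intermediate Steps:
E(K, a) = -2*K + 2*a (E(K, a) = -2*(K - a) = -2*K + 2*a)
z = -11362
√(E(J(8), 12) + z) = √((-2*8² + 2*12) - 11362) = √((-2*64 + 24) - 11362) = √((-128 + 24) - 11362) = √(-104 - 11362) = √(-11466) = 21*I*√26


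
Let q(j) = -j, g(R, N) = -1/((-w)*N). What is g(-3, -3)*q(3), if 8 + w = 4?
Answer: -¼ ≈ -0.25000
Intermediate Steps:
w = -4 (w = -8 + 4 = -4)
g(R, N) = -1/(4*N) (g(R, N) = -1/((-1*(-4))*N) = -1/(4*N))
g(-3, -3)*q(3) = (-¼/(-3))*(-1*3) = -¼*(-⅓)*(-3) = (1/12)*(-3) = -¼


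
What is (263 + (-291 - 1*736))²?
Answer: 583696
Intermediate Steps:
(263 + (-291 - 1*736))² = (263 + (-291 - 736))² = (263 - 1027)² = (-764)² = 583696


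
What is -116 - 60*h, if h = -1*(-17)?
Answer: -1136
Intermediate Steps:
h = 17
-116 - 60*h = -116 - 60*17 = -116 - 1020 = -1136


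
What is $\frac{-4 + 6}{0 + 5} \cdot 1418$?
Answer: $\frac{2836}{5} \approx 567.2$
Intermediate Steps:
$\frac{-4 + 6}{0 + 5} \cdot 1418 = \frac{2}{5} \cdot 1418 = \frac{2836}{5}$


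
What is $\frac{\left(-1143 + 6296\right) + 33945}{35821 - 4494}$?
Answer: $\frac{39098}{31327} \approx 1.2481$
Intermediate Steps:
$\frac{\left(-1143 + 6296\right) + 33945}{35821 - 4494} = \frac{5153 + 33945}{31327} = 39098 \cdot \frac{1}{31327} = \frac{39098}{31327}$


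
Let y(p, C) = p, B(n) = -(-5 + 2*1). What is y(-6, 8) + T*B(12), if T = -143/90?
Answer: -323/30 ≈ -10.767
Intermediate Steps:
B(n) = 3 (B(n) = -(-5 + 2) = -1*(-3) = 3)
T = -143/90 (T = -143*1/90 = -143/90 ≈ -1.5889)
y(-6, 8) + T*B(12) = -6 - 143/90*3 = -6 - 143/30 = -323/30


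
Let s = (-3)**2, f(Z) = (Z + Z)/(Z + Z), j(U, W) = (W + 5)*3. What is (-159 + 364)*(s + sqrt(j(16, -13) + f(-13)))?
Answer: 1845 + 205*I*sqrt(23) ≈ 1845.0 + 983.15*I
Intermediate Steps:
j(U, W) = 15 + 3*W (j(U, W) = (5 + W)*3 = 15 + 3*W)
f(Z) = 1 (f(Z) = (2*Z)/((2*Z)) = (2*Z)*(1/(2*Z)) = 1)
s = 9
(-159 + 364)*(s + sqrt(j(16, -13) + f(-13))) = (-159 + 364)*(9 + sqrt((15 + 3*(-13)) + 1)) = 205*(9 + sqrt((15 - 39) + 1)) = 205*(9 + sqrt(-24 + 1)) = 205*(9 + sqrt(-23)) = 205*(9 + I*sqrt(23)) = 1845 + 205*I*sqrt(23)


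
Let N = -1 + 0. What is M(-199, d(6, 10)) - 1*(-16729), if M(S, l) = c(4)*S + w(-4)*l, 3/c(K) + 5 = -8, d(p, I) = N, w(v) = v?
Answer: 218126/13 ≈ 16779.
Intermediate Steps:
N = -1
d(p, I) = -1
c(K) = -3/13 (c(K) = 3/(-5 - 8) = 3/(-13) = 3*(-1/13) = -3/13)
M(S, l) = -4*l - 3*S/13 (M(S, l) = -3*S/13 - 4*l = -4*l - 3*S/13)
M(-199, d(6, 10)) - 1*(-16729) = (-4*(-1) - 3/13*(-199)) - 1*(-16729) = (4 + 597/13) + 16729 = 649/13 + 16729 = 218126/13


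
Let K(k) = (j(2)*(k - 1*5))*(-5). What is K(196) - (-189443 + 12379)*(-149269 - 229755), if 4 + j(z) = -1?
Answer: -67111500761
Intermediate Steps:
j(z) = -5 (j(z) = -4 - 1 = -5)
K(k) = -125 + 25*k (K(k) = -5*(k - 1*5)*(-5) = -5*(k - 5)*(-5) = -5*(-5 + k)*(-5) = (25 - 5*k)*(-5) = -125 + 25*k)
K(196) - (-189443 + 12379)*(-149269 - 229755) = (-125 + 25*196) - (-189443 + 12379)*(-149269 - 229755) = (-125 + 4900) - (-177064)*(-379024) = 4775 - 1*67111505536 = 4775 - 67111505536 = -67111500761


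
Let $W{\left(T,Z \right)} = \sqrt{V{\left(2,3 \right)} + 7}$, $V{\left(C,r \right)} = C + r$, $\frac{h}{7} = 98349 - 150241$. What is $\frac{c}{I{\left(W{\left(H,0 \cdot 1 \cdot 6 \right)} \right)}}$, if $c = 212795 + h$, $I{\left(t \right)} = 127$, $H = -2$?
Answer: $- \frac{150449}{127} \approx -1184.6$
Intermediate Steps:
$h = -363244$ ($h = 7 \left(98349 - 150241\right) = 7 \left(-51892\right) = -363244$)
$W{\left(T,Z \right)} = 2 \sqrt{3}$ ($W{\left(T,Z \right)} = \sqrt{\left(2 + 3\right) + 7} = \sqrt{5 + 7} = \sqrt{12} = 2 \sqrt{3}$)
$c = -150449$ ($c = 212795 - 363244 = -150449$)
$\frac{c}{I{\left(W{\left(H,0 \cdot 1 \cdot 6 \right)} \right)}} = - \frac{150449}{127}$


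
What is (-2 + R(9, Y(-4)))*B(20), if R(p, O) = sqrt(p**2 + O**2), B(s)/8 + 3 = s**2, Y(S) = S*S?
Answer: -6352 + 3176*sqrt(337) ≈ 51952.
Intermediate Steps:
Y(S) = S**2
B(s) = -24 + 8*s**2
R(p, O) = sqrt(O**2 + p**2)
(-2 + R(9, Y(-4)))*B(20) = (-2 + sqrt(((-4)**2)**2 + 9**2))*(-24 + 8*20**2) = (-2 + sqrt(16**2 + 81))*(-24 + 8*400) = (-2 + sqrt(256 + 81))*(-24 + 3200) = (-2 + sqrt(337))*3176 = -6352 + 3176*sqrt(337)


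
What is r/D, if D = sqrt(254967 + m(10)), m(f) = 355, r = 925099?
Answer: 925099*sqrt(255322)/255322 ≈ 1830.8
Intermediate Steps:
D = sqrt(255322) (D = sqrt(254967 + 355) = sqrt(255322) ≈ 505.29)
r/D = 925099/(sqrt(255322)) = 925099*(sqrt(255322)/255322) = 925099*sqrt(255322)/255322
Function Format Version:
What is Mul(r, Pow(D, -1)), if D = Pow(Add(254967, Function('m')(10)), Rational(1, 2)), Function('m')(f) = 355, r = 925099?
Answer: Mul(Rational(925099, 255322), Pow(255322, Rational(1, 2))) ≈ 1830.8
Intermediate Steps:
D = Pow(255322, Rational(1, 2)) (D = Pow(Add(254967, 355), Rational(1, 2)) = Pow(255322, Rational(1, 2)) ≈ 505.29)
Mul(r, Pow(D, -1)) = Mul(925099, Pow(Pow(255322, Rational(1, 2)), -1)) = Mul(925099, Mul(Rational(1, 255322), Pow(255322, Rational(1, 2)))) = Mul(Rational(925099, 255322), Pow(255322, Rational(1, 2)))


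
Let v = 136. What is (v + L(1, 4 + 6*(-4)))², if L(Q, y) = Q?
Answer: 18769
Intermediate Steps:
(v + L(1, 4 + 6*(-4)))² = (136 + 1)² = 137² = 18769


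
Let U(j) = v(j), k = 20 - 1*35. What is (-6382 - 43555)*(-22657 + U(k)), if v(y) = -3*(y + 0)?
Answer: 1129175444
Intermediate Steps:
k = -15 (k = 20 - 35 = -15)
v(y) = -3*y
U(j) = -3*j
(-6382 - 43555)*(-22657 + U(k)) = (-6382 - 43555)*(-22657 - 3*(-15)) = -49937*(-22657 + 45) = -49937*(-22612) = 1129175444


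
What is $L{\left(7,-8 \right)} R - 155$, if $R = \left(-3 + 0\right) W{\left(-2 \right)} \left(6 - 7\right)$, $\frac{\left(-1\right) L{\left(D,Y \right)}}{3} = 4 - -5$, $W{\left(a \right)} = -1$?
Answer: $-74$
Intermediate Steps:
$L{\left(D,Y \right)} = -27$ ($L{\left(D,Y \right)} = - 3 \left(4 - -5\right) = - 3 \left(4 + 5\right) = \left(-3\right) 9 = -27$)
$R = -3$ ($R = \left(-3 + 0\right) \left(-1\right) \left(6 - 7\right) = \left(-3\right) \left(-1\right) \left(6 - 7\right) = 3 \left(-1\right) = -3$)
$L{\left(7,-8 \right)} R - 155 = \left(-27\right) \left(-3\right) - 155 = 81 - 155 = -74$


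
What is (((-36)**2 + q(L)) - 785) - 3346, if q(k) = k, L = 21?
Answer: -2814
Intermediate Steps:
(((-36)**2 + q(L)) - 785) - 3346 = (((-36)**2 + 21) - 785) - 3346 = ((1296 + 21) - 785) - 3346 = (1317 - 785) - 3346 = 532 - 3346 = -2814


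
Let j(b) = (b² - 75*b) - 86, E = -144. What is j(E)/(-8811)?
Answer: -31450/8811 ≈ -3.5694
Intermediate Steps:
j(b) = -86 + b² - 75*b
j(E)/(-8811) = (-86 + (-144)² - 75*(-144))/(-8811) = (-86 + 20736 + 10800)*(-1/8811) = 31450*(-1/8811) = -31450/8811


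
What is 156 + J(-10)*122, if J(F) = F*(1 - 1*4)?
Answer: 3816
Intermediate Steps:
J(F) = -3*F (J(F) = F*(1 - 4) = F*(-3) = -3*F)
156 + J(-10)*122 = 156 - 3*(-10)*122 = 156 + 30*122 = 156 + 3660 = 3816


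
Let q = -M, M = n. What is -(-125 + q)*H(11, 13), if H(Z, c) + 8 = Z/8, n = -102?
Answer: -1219/8 ≈ -152.38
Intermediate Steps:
M = -102
H(Z, c) = -8 + Z/8
q = 102 (q = -1*(-102) = 102)
-(-125 + q)*H(11, 13) = -(-125 + 102)*(-8 + (⅛)*11) = -(-23)*(-8 + 11/8) = -(-23)*(-53)/8 = -1*1219/8 = -1219/8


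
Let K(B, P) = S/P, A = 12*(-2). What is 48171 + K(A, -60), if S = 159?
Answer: 963367/20 ≈ 48168.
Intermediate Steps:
A = -24
K(B, P) = 159/P
48171 + K(A, -60) = 48171 + 159/(-60) = 48171 + 159*(-1/60) = 48171 - 53/20 = 963367/20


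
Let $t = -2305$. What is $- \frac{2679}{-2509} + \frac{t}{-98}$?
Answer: $\frac{6045787}{245882} \approx 24.588$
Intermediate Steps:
$- \frac{2679}{-2509} + \frac{t}{-98} = - \frac{2679}{-2509} - \frac{2305}{-98} = \left(-2679\right) \left(- \frac{1}{2509}\right) - - \frac{2305}{98} = \frac{2679}{2509} + \frac{2305}{98} = \frac{6045787}{245882}$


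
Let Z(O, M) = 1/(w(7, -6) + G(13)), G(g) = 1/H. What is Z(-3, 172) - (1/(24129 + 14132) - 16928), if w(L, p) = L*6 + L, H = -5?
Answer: 158034649813/9335684 ≈ 16928.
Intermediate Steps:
w(L, p) = 7*L (w(L, p) = 6*L + L = 7*L)
G(g) = -⅕ (G(g) = 1/(-5) = -⅕)
Z(O, M) = 5/244 (Z(O, M) = 1/(7*7 - ⅕) = 1/(49 - ⅕) = 1/(244/5) = 5/244)
Z(-3, 172) - (1/(24129 + 14132) - 16928) = 5/244 - (1/(24129 + 14132) - 16928) = 5/244 - (1/38261 - 16928) = 5/244 - 1*(-647682207/38261) = 5/244 + 647682207/38261 = 158034649813/9335684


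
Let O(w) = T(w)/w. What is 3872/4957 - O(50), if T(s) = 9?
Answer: 148987/247850 ≈ 0.60112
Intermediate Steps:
O(w) = 9/w
3872/4957 - O(50) = 3872/4957 - 9/50 = 148987/247850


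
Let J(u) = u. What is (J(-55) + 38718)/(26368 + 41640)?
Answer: 38663/68008 ≈ 0.56851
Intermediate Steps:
(J(-55) + 38718)/(26368 + 41640) = (-55 + 38718)/(26368 + 41640) = 38663/68008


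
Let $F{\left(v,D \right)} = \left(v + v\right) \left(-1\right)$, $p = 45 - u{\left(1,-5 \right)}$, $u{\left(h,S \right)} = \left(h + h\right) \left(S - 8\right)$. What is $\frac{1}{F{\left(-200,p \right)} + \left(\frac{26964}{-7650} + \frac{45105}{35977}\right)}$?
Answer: $\frac{15290225}{6081366079} \approx 0.0025143$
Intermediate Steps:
$u{\left(h,S \right)} = 2 h \left(-8 + S\right)$
$p = 71$ ($p = 45 - 2 \cdot 1 \left(-8 - 5\right) = 45 - 2 \cdot 1 \left(-13\right) = 45 - -26 = 45 + 26 = 71$)
$F{\left(v,D \right)} = - 2 v$ ($F{\left(v,D \right)} = 2 v \left(-1\right) = - 2 v$)
$\frac{1}{F{\left(-200,p \right)} + \left(\frac{26964}{-7650} + \frac{45105}{35977}\right)} = \frac{1}{\left(-2\right) \left(-200\right) + \left(\frac{26964}{-7650} + \frac{45105}{35977}\right)} = \frac{1}{400 + \left(26964 \left(- \frac{1}{7650}\right) + 45105 \cdot \frac{1}{35977}\right)} = \frac{1}{400 + \left(- \frac{1498}{425} + \frac{45105}{35977}\right)} = \frac{1}{400 - \frac{34723921}{15290225}} = \frac{1}{\frac{6081366079}{15290225}} = \frac{15290225}{6081366079}$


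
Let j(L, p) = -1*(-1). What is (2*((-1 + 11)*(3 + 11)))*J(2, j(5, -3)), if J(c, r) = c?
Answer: 560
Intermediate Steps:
j(L, p) = 1
(2*((-1 + 11)*(3 + 11)))*J(2, j(5, -3)) = (2*((-1 + 11)*(3 + 11)))*2 = (2*(10*14))*2 = (2*140)*2 = 280*2 = 560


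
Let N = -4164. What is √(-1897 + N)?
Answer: I*√6061 ≈ 77.852*I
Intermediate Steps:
√(-1897 + N) = √(-1897 - 4164) = √(-6061) = I*√6061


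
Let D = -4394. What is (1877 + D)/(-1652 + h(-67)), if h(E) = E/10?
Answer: 8390/5529 ≈ 1.5175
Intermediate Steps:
h(E) = E/10 (h(E) = E*(⅒) = E/10)
(1877 + D)/(-1652 + h(-67)) = (1877 - 4394)/(-1652 + (⅒)*(-67)) = -2517/(-1652 - 67/10) = -2517/(-16587/10) = -2517*(-10/16587) = 8390/5529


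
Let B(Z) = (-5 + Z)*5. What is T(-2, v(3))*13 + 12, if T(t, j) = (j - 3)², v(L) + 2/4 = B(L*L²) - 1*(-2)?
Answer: 612205/4 ≈ 1.5305e+5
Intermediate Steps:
B(Z) = -25 + 5*Z
v(L) = -47/2 + 5*L³ (v(L) = -½ + ((-25 + 5*(L*L²)) - 1*(-2)) = -½ + ((-25 + 5*L³) + 2) = -½ + (-23 + 5*L³) = -47/2 + 5*L³)
T(t, j) = (-3 + j)²
T(-2, v(3))*13 + 12 = (-3 + (-47/2 + 5*3³))²*13 + 12 = (-3 + (-47/2 + 5*27))²*13 + 12 = (-3 + (-47/2 + 135))²*13 + 12 = (-3 + 223/2)²*13 + 12 = (217/2)²*13 + 12 = (47089/4)*13 + 12 = 612157/4 + 12 = 612205/4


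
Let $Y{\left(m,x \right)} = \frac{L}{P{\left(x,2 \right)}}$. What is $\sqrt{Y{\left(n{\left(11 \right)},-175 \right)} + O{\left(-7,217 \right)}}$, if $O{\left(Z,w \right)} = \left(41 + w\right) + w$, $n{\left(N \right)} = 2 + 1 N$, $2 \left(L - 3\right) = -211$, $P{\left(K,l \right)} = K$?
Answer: $\frac{9 \sqrt{28770}}{70} \approx 21.808$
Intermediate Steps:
$L = - \frac{205}{2}$ ($L = 3 + \frac{1}{2} \left(-211\right) = 3 - \frac{211}{2} = - \frac{205}{2} \approx -102.5$)
$n{\left(N \right)} = 2 + N$
$O{\left(Z,w \right)} = 41 + 2 w$
$Y{\left(m,x \right)} = - \frac{205}{2 x}$
$\sqrt{Y{\left(n{\left(11 \right)},-175 \right)} + O{\left(-7,217 \right)}} = \sqrt{- \frac{205}{2 \left(-175\right)} + \left(41 + 2 \cdot 217\right)} = \sqrt{\left(- \frac{205}{2}\right) \left(- \frac{1}{175}\right) + \left(41 + 434\right)} = \sqrt{\frac{41}{70} + 475} = \sqrt{\frac{33291}{70}} = \frac{9 \sqrt{28770}}{70}$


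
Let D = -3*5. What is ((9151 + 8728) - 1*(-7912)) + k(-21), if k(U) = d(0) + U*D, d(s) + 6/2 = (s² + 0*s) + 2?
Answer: 26105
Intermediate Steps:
D = -15
d(s) = -1 + s² (d(s) = -3 + ((s² + 0*s) + 2) = -3 + ((s² + 0) + 2) = -3 + (s² + 2) = -3 + (2 + s²) = -1 + s²)
k(U) = -1 - 15*U (k(U) = (-1 + 0²) + U*(-15) = (-1 + 0) - 15*U = -1 - 15*U)
((9151 + 8728) - 1*(-7912)) + k(-21) = ((9151 + 8728) - 1*(-7912)) + (-1 - 15*(-21)) = (17879 + 7912) + (-1 + 315) = 25791 + 314 = 26105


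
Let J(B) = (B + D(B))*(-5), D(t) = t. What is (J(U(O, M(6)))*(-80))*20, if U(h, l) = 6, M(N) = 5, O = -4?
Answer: 96000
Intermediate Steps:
J(B) = -10*B (J(B) = (B + B)*(-5) = (2*B)*(-5) = -10*B)
(J(U(O, M(6)))*(-80))*20 = (-10*6*(-80))*20 = -60*(-80)*20 = 4800*20 = 96000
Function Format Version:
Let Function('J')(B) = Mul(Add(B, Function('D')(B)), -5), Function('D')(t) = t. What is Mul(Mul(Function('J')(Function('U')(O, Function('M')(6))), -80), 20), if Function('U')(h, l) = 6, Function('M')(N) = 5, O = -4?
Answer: 96000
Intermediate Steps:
Function('J')(B) = Mul(-10, B) (Function('J')(B) = Mul(Add(B, B), -5) = Mul(Mul(2, B), -5) = Mul(-10, B))
Mul(Mul(Function('J')(Function('U')(O, Function('M')(6))), -80), 20) = Mul(Mul(Mul(-10, 6), -80), 20) = Mul(Mul(-60, -80), 20) = Mul(4800, 20) = 96000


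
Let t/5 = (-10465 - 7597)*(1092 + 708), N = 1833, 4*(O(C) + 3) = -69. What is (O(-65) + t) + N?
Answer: -650224749/4 ≈ -1.6256e+8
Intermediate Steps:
O(C) = -81/4 (O(C) = -3 + (¼)*(-69) = -3 - 69/4 = -81/4)
t = -162558000 (t = 5*((-10465 - 7597)*(1092 + 708)) = 5*(-18062*1800) = 5*(-32511600) = -162558000)
(O(-65) + t) + N = (-81/4 - 162558000) + 1833 = -650232081/4 + 1833 = -650224749/4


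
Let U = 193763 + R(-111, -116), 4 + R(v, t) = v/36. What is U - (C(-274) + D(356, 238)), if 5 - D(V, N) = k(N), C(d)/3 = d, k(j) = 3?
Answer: 2334911/12 ≈ 1.9458e+5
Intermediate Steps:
R(v, t) = -4 + v/36
C(d) = 3*d
D(V, N) = 2 (D(V, N) = 5 - 1*3 = 5 - 3 = 2)
U = 2325071/12 (U = 193763 + (-4 + (1/36)*(-111)) = 193763 + (-4 - 37/12) = 193763 - 85/12 = 2325071/12 ≈ 1.9376e+5)
U - (C(-274) + D(356, 238)) = 2325071/12 - (3*(-274) + 2) = 2325071/12 - (-822 + 2) = 2325071/12 - 1*(-820) = 2325071/12 + 820 = 2334911/12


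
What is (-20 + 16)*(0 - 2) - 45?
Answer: -37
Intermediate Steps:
(-20 + 16)*(0 - 2) - 45 = -4*(-2) - 45 = 8 - 45 = -37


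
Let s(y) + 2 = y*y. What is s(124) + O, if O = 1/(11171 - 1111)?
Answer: 154662441/10060 ≈ 15374.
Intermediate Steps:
s(y) = -2 + y**2 (s(y) = -2 + y*y = -2 + y**2)
O = 1/10060 ≈ 9.9404e-5
s(124) + O = (-2 + 124**2) + 1/10060 = (-2 + 15376) + 1/10060 = 15374 + 1/10060 = 154662441/10060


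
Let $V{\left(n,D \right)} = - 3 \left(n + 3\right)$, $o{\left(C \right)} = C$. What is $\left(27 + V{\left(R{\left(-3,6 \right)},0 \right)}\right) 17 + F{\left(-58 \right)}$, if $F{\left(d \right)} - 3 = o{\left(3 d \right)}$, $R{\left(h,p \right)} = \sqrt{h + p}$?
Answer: $135 - 51 \sqrt{3} \approx 46.665$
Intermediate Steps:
$V{\left(n,D \right)} = -9 - 3 n$ ($V{\left(n,D \right)} = - 3 \left(3 + n\right) = -9 - 3 n$)
$F{\left(d \right)} = 3 + 3 d$
$\left(27 + V{\left(R{\left(-3,6 \right)},0 \right)}\right) 17 + F{\left(-58 \right)} = \left(27 - \left(9 + 3 \sqrt{-3 + 6}\right)\right) 17 + \left(3 + 3 \left(-58\right)\right) = \left(27 - \left(9 + 3 \sqrt{3}\right)\right) 17 + \left(3 - 174\right) = \left(18 - 3 \sqrt{3}\right) 17 - 171 = \left(306 - 51 \sqrt{3}\right) - 171 = 135 - 51 \sqrt{3}$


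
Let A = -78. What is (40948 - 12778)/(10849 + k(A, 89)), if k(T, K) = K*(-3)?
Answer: 14085/5291 ≈ 2.6621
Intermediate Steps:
k(T, K) = -3*K
(40948 - 12778)/(10849 + k(A, 89)) = (40948 - 12778)/(10849 - 3*89) = 28170/(10849 - 267) = 28170/10582 = 28170*(1/10582) = 14085/5291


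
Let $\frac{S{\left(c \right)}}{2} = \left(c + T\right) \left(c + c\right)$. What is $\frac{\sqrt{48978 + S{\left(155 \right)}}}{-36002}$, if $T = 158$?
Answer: $- \frac{\sqrt{243038}}{36002} \approx -0.013693$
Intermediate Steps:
$S{\left(c \right)} = 4 c \left(158 + c\right)$ ($S{\left(c \right)} = 2 \left(c + 158\right) \left(c + c\right) = 2 \left(158 + c\right) 2 c = 2 \cdot 2 c \left(158 + c\right) = 4 c \left(158 + c\right)$)
$\frac{\sqrt{48978 + S{\left(155 \right)}}}{-36002} = \frac{\sqrt{48978 + 4 \cdot 155 \left(158 + 155\right)}}{-36002} = \sqrt{48978 + 4 \cdot 155 \cdot 313} \left(- \frac{1}{36002}\right) = \sqrt{48978 + 194060} \left(- \frac{1}{36002}\right) = \sqrt{243038} \left(- \frac{1}{36002}\right) = - \frac{\sqrt{243038}}{36002}$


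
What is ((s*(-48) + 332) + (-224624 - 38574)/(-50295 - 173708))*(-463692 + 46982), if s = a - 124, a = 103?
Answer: -9630078924060/17231 ≈ -5.5888e+8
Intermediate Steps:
s = -21 (s = 103 - 124 = -21)
((s*(-48) + 332) + (-224624 - 38574)/(-50295 - 173708))*(-463692 + 46982) = ((-21*(-48) + 332) + (-224624 - 38574)/(-50295 - 173708))*(-463692 + 46982) = ((1008 + 332) - 263198/(-224003))*(-416710) = (1340 - 263198*(-1/224003))*(-416710) = (1340 + 20246/17231)*(-416710) = (23109786/17231)*(-416710) = -9630078924060/17231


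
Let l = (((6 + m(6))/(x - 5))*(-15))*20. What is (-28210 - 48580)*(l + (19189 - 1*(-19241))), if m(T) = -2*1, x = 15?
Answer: -2941824900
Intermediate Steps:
m(T) = -2
l = -120 (l = (((6 - 2)/(15 - 5))*(-15))*20 = ((4/10)*(-15))*20 = ((4*(1/10))*(-15))*20 = ((2/5)*(-15))*20 = -6*20 = -120)
(-28210 - 48580)*(l + (19189 - 1*(-19241))) = (-28210 - 48580)*(-120 + (19189 - 1*(-19241))) = -76790*(-120 + (19189 + 19241)) = -76790*(-120 + 38430) = -76790*38310 = -2941824900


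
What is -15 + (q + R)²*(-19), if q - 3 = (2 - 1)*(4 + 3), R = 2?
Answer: -2751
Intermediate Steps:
q = 10 (q = 3 + (2 - 1)*(4 + 3) = 3 + 1*7 = 3 + 7 = 10)
-15 + (q + R)²*(-19) = -15 + (10 + 2)²*(-19) = -15 + 12²*(-19) = -15 + 144*(-19) = -15 - 2736 = -2751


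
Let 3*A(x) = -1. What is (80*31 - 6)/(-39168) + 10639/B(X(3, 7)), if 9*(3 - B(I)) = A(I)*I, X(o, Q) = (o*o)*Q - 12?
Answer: 468783289/215424 ≈ 2176.1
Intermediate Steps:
A(x) = -1/3 (A(x) = (1/3)*(-1) = -1/3)
X(o, Q) = -12 + Q*o**2 (X(o, Q) = o**2*Q - 12 = Q*o**2 - 12 = -12 + Q*o**2)
B(I) = 3 + I/27 (B(I) = 3 - (-1)*I/27 = 3 + I/27)
(80*31 - 6)/(-39168) + 10639/B(X(3, 7)) = (80*31 - 6)/(-39168) + 10639/(3 + (-12 + 7*3**2)/27) = (2480 - 6)*(-1/39168) + 10639/(3 + (-12 + 7*9)/27) = 2474*(-1/39168) + 10639/(3 + (-12 + 63)/27) = -1237/19584 + 10639/(3 + (1/27)*51) = -1237/19584 + 10639/(3 + 17/9) = -1237/19584 + 10639/(44/9) = -1237/19584 + 10639*(9/44) = -1237/19584 + 95751/44 = 468783289/215424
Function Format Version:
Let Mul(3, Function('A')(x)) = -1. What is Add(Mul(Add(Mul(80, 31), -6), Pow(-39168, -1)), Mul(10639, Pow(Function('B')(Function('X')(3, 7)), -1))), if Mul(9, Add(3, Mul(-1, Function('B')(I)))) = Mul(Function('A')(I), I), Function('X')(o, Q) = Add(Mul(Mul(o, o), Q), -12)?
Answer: Rational(468783289, 215424) ≈ 2176.1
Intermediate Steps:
Function('A')(x) = Rational(-1, 3) (Function('A')(x) = Mul(Rational(1, 3), -1) = Rational(-1, 3))
Function('X')(o, Q) = Add(-12, Mul(Q, Pow(o, 2))) (Function('X')(o, Q) = Add(Mul(Pow(o, 2), Q), -12) = Add(Mul(Q, Pow(o, 2)), -12) = Add(-12, Mul(Q, Pow(o, 2))))
Function('B')(I) = Add(3, Mul(Rational(1, 27), I)) (Function('B')(I) = Add(3, Mul(Rational(-1, 9), Mul(Rational(-1, 3), I))) = Add(3, Mul(Rational(1, 27), I)))
Add(Mul(Add(Mul(80, 31), -6), Pow(-39168, -1)), Mul(10639, Pow(Function('B')(Function('X')(3, 7)), -1))) = Add(Mul(Add(Mul(80, 31), -6), Pow(-39168, -1)), Mul(10639, Pow(Add(3, Mul(Rational(1, 27), Add(-12, Mul(7, Pow(3, 2))))), -1))) = Add(Mul(Add(2480, -6), Rational(-1, 39168)), Mul(10639, Pow(Add(3, Mul(Rational(1, 27), Add(-12, Mul(7, 9)))), -1))) = Add(Mul(2474, Rational(-1, 39168)), Mul(10639, Pow(Add(3, Mul(Rational(1, 27), Add(-12, 63))), -1))) = Add(Rational(-1237, 19584), Mul(10639, Pow(Add(3, Mul(Rational(1, 27), 51)), -1))) = Add(Rational(-1237, 19584), Mul(10639, Pow(Add(3, Rational(17, 9)), -1))) = Add(Rational(-1237, 19584), Mul(10639, Pow(Rational(44, 9), -1))) = Add(Rational(-1237, 19584), Mul(10639, Rational(9, 44))) = Add(Rational(-1237, 19584), Rational(95751, 44)) = Rational(468783289, 215424)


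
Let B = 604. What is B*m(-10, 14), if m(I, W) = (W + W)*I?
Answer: -169120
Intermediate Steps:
m(I, W) = 2*I*W (m(I, W) = (2*W)*I = 2*I*W)
B*m(-10, 14) = 604*(2*(-10)*14) = 604*(-280) = -169120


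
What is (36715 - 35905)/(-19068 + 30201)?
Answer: 90/1237 ≈ 0.072757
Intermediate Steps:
(36715 - 35905)/(-19068 + 30201) = 810/11133 = 810*(1/11133) = 90/1237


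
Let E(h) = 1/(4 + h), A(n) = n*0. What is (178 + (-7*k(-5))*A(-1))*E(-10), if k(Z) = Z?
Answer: -89/3 ≈ -29.667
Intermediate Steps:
A(n) = 0
(178 + (-7*k(-5))*A(-1))*E(-10) = (178 - 7*(-5)*0)/(4 - 10) = (178 + 35*0)/(-6) = (178 + 0)*(-⅙) = 178*(-⅙) = -89/3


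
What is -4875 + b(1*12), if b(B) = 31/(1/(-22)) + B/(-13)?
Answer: -72253/13 ≈ -5557.9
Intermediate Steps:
b(B) = -682 - B/13 (b(B) = 31/(-1/22) + B*(-1/13) = 31*(-22) - B/13 = -682 - B/13)
-4875 + b(1*12) = -4875 + (-682 - 12/13) = -4875 - 8878/13 = -72253/13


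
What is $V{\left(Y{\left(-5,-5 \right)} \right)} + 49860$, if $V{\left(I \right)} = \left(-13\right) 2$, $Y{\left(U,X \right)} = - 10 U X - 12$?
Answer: $49834$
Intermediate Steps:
$Y{\left(U,X \right)} = -12 - 10 U X$ ($Y{\left(U,X \right)} = - 10 U X - 12 = -12 - 10 U X$)
$V{\left(I \right)} = -26$
$V{\left(Y{\left(-5,-5 \right)} \right)} + 49860 = -26 + 49860 = 49834$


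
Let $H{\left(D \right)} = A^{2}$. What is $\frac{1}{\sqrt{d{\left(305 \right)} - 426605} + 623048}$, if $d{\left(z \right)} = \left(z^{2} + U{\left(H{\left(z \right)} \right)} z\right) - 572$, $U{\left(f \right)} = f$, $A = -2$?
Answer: $\frac{155762}{97047285809} - \frac{i \sqrt{83233}}{194094571618} \approx 1.605 \cdot 10^{-6} - 1.4864 \cdot 10^{-9} i$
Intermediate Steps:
$H{\left(D \right)} = 4$ ($H{\left(D \right)} = \left(-2\right)^{2} = 4$)
$d{\left(z \right)} = -572 + z^{2} + 4 z$ ($d{\left(z \right)} = \left(z^{2} + 4 z\right) - 572 = -572 + z^{2} + 4 z$)
$\frac{1}{\sqrt{d{\left(305 \right)} - 426605} + 623048} = \frac{1}{\sqrt{\left(-572 + 305^{2} + 4 \cdot 305\right) - 426605} + 623048} = \frac{1}{\sqrt{\left(-572 + 93025 + 1220\right) - 426605} + 623048} = \frac{1}{\sqrt{93673 - 426605} + 623048} = \frac{1}{\sqrt{-332932} + 623048} = \frac{1}{2 i \sqrt{83233} + 623048} = \frac{1}{623048 + 2 i \sqrt{83233}}$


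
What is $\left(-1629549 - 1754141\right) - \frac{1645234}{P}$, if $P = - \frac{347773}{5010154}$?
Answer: $\frac{7066119683666}{347773} \approx 2.0318 \cdot 10^{7}$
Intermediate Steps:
$P = - \frac{347773}{5010154}$ ($P = \left(-347773\right) \frac{1}{5010154} = - \frac{347773}{5010154} \approx -0.069414$)
$\left(-1629549 - 1754141\right) - \frac{1645234}{P} = \left(-1629549 - 1754141\right) - \frac{1645234}{- \frac{347773}{5010154}} = -3383690 - - \frac{8242875706036}{347773} = -3383690 + \frac{8242875706036}{347773} = \frac{7066119683666}{347773}$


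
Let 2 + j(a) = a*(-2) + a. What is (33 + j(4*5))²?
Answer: 121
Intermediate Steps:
j(a) = -2 - a (j(a) = -2 + (a*(-2) + a) = -2 + (-2*a + a) = -2 - a)
(33 + j(4*5))² = (33 + (-2 - 4*5))² = (33 + (-2 - 1*20))² = (33 + (-2 - 20))² = (33 - 22)² = 11² = 121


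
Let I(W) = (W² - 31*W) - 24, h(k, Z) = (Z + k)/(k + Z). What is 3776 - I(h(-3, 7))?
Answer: 3830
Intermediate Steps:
h(k, Z) = 1 (h(k, Z) = (Z + k)/(Z + k) = 1)
I(W) = -24 + W² - 31*W
3776 - I(h(-3, 7)) = 3776 - (-24 + 1² - 31*1) = 3776 - (-24 + 1 - 31) = 3776 - 1*(-54) = 3776 + 54 = 3830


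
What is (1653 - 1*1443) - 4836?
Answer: -4626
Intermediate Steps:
(1653 - 1*1443) - 4836 = (1653 - 1443) - 4836 = 210 - 4836 = -4626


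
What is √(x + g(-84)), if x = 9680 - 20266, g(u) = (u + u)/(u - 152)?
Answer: 2*I*√9211847/59 ≈ 102.88*I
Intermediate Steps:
g(u) = 2*u/(-152 + u) (g(u) = (2*u)/(-152 + u) = 2*u/(-152 + u))
x = -10586
√(x + g(-84)) = √(-10586 + 2*(-84)/(-152 - 84)) = √(-10586 + 2*(-84)/(-236)) = √(-10586 + 2*(-84)*(-1/236)) = √(-10586 + 42/59) = √(-624532/59) = 2*I*√9211847/59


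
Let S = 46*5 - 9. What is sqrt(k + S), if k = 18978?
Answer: sqrt(19199) ≈ 138.56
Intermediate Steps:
S = 221 (S = 230 - 9 = 221)
sqrt(k + S) = sqrt(18978 + 221) = sqrt(19199)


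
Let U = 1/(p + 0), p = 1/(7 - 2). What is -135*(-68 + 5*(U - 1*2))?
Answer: 7155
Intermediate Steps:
p = ⅕ (p = 1/5 = ⅕ ≈ 0.20000)
U = 5 (U = 1/(⅕ + 0) = 1/(⅕) = 5)
-135*(-68 + 5*(U - 1*2)) = -135*(-68 + 5*(5 - 1*2)) = -135*(-68 + 5*(5 - 2)) = -135*(-68 + 5*3) = -135*(-68 + 15) = -135*(-53) = 7155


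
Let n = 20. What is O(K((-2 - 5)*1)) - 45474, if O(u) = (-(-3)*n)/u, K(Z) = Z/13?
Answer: -319098/7 ≈ -45585.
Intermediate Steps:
K(Z) = Z/13 (K(Z) = Z*(1/13) = Z/13)
O(u) = 60/u (O(u) = (-(-3)*20)/u = (-3*(-20))/u = 60/u)
O(K((-2 - 5)*1)) - 45474 = 60/((((-2 - 5)*1)/13)) - 45474 = 60/(((-7*1)/13)) - 45474 = 60/(((1/13)*(-7))) - 45474 = 60/(-7/13) - 45474 = 60*(-13/7) - 45474 = -780/7 - 45474 = -319098/7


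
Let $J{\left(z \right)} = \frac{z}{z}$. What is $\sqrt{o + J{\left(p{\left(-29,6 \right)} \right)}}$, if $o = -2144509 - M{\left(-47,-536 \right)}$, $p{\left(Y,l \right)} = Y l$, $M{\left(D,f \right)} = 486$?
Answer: $i \sqrt{2144994} \approx 1464.6 i$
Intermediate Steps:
$J{\left(z \right)} = 1$
$o = -2144995$ ($o = -2144509 - 486 = -2144995$)
$\sqrt{o + J{\left(p{\left(-29,6 \right)} \right)}} = \sqrt{-2144995 + 1} = \sqrt{-2144994} = i \sqrt{2144994}$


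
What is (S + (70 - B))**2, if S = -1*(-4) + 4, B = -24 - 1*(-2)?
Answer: 10000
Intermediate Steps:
B = -22 (B = -24 + 2 = -22)
S = 8 (S = 4 + 4 = 8)
(S + (70 - B))**2 = (8 + (70 - 1*(-22)))**2 = (8 + (70 + 22))**2 = (8 + 92)**2 = 100**2 = 10000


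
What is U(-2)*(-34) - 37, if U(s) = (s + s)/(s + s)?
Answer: -71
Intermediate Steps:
U(s) = 1 (U(s) = (2*s)/((2*s)) = (2*s)*(1/(2*s)) = 1)
U(-2)*(-34) - 37 = 1*(-34) - 37 = -34 - 37 = -71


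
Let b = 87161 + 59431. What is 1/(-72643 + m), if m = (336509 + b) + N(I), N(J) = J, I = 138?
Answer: 1/410596 ≈ 2.4355e-6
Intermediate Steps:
b = 146592
m = 483239 (m = (336509 + 146592) + 138 = 483101 + 138 = 483239)
1/(-72643 + m) = 1/(-72643 + 483239) = 1/410596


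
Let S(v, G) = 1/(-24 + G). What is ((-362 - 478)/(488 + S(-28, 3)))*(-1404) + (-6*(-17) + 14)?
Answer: 25955212/10247 ≈ 2533.0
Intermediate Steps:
((-362 - 478)/(488 + S(-28, 3)))*(-1404) + (-6*(-17) + 14) = ((-362 - 478)/(488 + 1/(-24 + 3)))*(-1404) + (-6*(-17) + 14) = -840/(488 + 1/(-21))*(-1404) + (102 + 14) = -840/(488 - 1/21)*(-1404) + 116 = -840/10247/21*(-1404) + 116 = -840*21/10247*(-1404) + 116 = -17640/10247*(-1404) + 116 = 24766560/10247 + 116 = 25955212/10247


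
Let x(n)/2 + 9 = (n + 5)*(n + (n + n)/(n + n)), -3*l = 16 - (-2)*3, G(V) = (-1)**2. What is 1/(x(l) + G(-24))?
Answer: 9/113 ≈ 0.079646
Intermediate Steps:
G(V) = 1
l = -22/3 (l = -(16 - (-2)*3)/3 = -(16 - 1*(-6))/3 = -(16 + 6)/3 = -1/3*22 = -22/3 ≈ -7.3333)
x(n) = -18 + 2*(1 + n)*(5 + n) (x(n) = -18 + 2*((n + 5)*(n + (n + n)/(n + n))) = -18 + 2*((5 + n)*(n + (2*n)/((2*n)))) = -18 + 2*((5 + n)*(n + (2*n)*(1/(2*n)))) = -18 + 2*((5 + n)*(n + 1)) = -18 + 2*((5 + n)*(1 + n)) = -18 + 2*((1 + n)*(5 + n)) = -18 + 2*(1 + n)*(5 + n))
1/(x(l) + G(-24)) = 1/((-8 + 2*(-22/3)**2 + 12*(-22/3)) + 1) = 1/((-8 + 2*(484/9) - 88) + 1) = 1/((-8 + 968/9 - 88) + 1) = 1/(104/9 + 1) = 1/(113/9) = 9/113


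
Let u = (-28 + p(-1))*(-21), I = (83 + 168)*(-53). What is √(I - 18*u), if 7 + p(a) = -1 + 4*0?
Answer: I*√26911 ≈ 164.05*I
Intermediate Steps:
I = -13303 (I = 251*(-53) = -13303)
p(a) = -8 (p(a) = -7 + (-1 + 4*0) = -7 + (-1 + 0) = -7 - 1 = -8)
u = 756 (u = (-28 - 8)*(-21) = -36*(-21) = 756)
√(I - 18*u) = √(-13303 - 18*756) = √(-13303 - 13608) = √(-26911) = I*√26911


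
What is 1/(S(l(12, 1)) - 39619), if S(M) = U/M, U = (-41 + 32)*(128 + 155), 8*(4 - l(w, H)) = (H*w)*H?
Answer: -5/203189 ≈ -2.4608e-5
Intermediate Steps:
l(w, H) = 4 - w*H**2/8 (l(w, H) = 4 - H*w*H/8 = 4 - w*H**2/8)
U = -2547 (U = -9*283 = -2547)
S(M) = -2547/M
1/(S(l(12, 1)) - 39619) = 1/(-2547/(4 - 1/8*12*1**2) - 39619) = 1/(-2547/(4 - 1/8*12*1) - 39619) = 1/(-2547/(4 - 3/2) - 39619) = 1/(-2547/5/2 - 39619) = 1/(-2547*2/5 - 39619) = 1/(-5094/5 - 39619) = 1/(-203189/5) = -5/203189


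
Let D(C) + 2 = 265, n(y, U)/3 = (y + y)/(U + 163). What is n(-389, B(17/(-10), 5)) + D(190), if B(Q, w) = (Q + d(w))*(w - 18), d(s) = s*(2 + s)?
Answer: 733177/2699 ≈ 271.65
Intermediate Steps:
B(Q, w) = (-18 + w)*(Q + w*(2 + w)) (B(Q, w) = (Q + w*(2 + w))*(w - 18) = (Q + w*(2 + w))*(-18 + w) = (-18 + w)*(Q + w*(2 + w)))
n(y, U) = 6*y/(163 + U) (n(y, U) = 3*((y + y)/(U + 163)) = 3*((2*y)/(163 + U)) = 3*(2*y/(163 + U)) = 6*y/(163 + U))
D(C) = 263 (D(C) = -2 + 265 = 263)
n(-389, B(17/(-10), 5)) + D(190) = 6*(-389)/(163 + (5**3 - 36*5 - 306/(-10) - 16*5**2 + (17/(-10))*5)) + 263 = 6*(-389)/(163 + (125 - 180 - 306*(-1)/10 - 16*25 + (17*(-1/10))*5)) + 263 = 6*(-389)/(163 + (125 - 180 - 18*(-17/10) - 400 - 17/10*5)) + 263 = 6*(-389)/(163 + (125 - 180 + 153/5 - 400 - 17/2)) + 263 = 6*(-389)/(163 - 4329/10) + 263 = 6*(-389)/(-2699/10) + 263 = 6*(-389)*(-10/2699) + 263 = 23340/2699 + 263 = 733177/2699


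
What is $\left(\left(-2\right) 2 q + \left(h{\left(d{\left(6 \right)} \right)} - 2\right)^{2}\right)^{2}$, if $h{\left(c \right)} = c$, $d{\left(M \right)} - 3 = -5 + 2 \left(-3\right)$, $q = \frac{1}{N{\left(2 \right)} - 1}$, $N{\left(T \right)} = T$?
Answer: $9216$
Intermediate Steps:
$q = 1$ ($q = \frac{1}{2 - 1} = 1^{-1} = 1$)
$d{\left(M \right)} = -8$ ($d{\left(M \right)} = 3 + \left(-5 + 2 \left(-3\right)\right) = 3 - 11 = -8$)
$\left(\left(-2\right) 2 q + \left(h{\left(d{\left(6 \right)} \right)} - 2\right)^{2}\right)^{2} = \left(\left(-2\right) 2 \cdot 1 + \left(-8 - 2\right)^{2}\right)^{2} = \left(\left(-4\right) 1 + \left(-10\right)^{2}\right)^{2} = \left(-4 + 100\right)^{2} = 96^{2} = 9216$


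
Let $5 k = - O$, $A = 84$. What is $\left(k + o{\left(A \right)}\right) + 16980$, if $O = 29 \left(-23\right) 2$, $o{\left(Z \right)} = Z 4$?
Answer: $\frac{87914}{5} \approx 17583.0$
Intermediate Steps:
$o{\left(Z \right)} = 4 Z$
$O = -1334$ ($O = \left(-667\right) 2 = -1334$)
$k = \frac{1334}{5}$ ($k = \frac{\left(-1\right) \left(-1334\right)}{5} = \frac{1}{5} \cdot 1334 = \frac{1334}{5} \approx 266.8$)
$\left(k + o{\left(A \right)}\right) + 16980 = \left(\frac{1334}{5} + 4 \cdot 84\right) + 16980 = \left(\frac{1334}{5} + 336\right) + 16980 = \frac{3014}{5} + 16980 = \frac{87914}{5}$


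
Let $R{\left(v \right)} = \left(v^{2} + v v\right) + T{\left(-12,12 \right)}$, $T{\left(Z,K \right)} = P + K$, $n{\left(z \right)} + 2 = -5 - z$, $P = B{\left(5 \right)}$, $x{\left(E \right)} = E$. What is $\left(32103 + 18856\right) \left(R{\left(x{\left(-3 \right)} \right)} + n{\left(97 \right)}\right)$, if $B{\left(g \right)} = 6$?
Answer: $-3465212$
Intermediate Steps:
$P = 6$
$n{\left(z \right)} = -7 - z$ ($n{\left(z \right)} = -2 - \left(5 + z\right) = -7 - z$)
$T{\left(Z,K \right)} = 6 + K$
$R{\left(v \right)} = 18 + 2 v^{2}$ ($R{\left(v \right)} = \left(v^{2} + v v\right) + \left(6 + 12\right) = \left(v^{2} + v^{2}\right) + 18 = 2 v^{2} + 18 = 18 + 2 v^{2}$)
$\left(32103 + 18856\right) \left(R{\left(x{\left(-3 \right)} \right)} + n{\left(97 \right)}\right) = \left(32103 + 18856\right) \left(\left(18 + 2 \left(-3\right)^{2}\right) - 104\right) = 50959 \left(\left(18 + 2 \cdot 9\right) - 104\right) = 50959 \left(\left(18 + 18\right) - 104\right) = 50959 \left(36 - 104\right) = 50959 \left(-68\right) = -3465212$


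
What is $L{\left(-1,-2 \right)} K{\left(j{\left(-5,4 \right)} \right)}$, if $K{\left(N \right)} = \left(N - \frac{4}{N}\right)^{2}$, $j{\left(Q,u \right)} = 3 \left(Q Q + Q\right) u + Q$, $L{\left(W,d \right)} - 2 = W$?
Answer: $\frac{3049358841}{55225} \approx 55217.0$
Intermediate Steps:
$L{\left(W,d \right)} = 2 + W$
$j{\left(Q,u \right)} = Q + 3 u \left(Q + Q^{2}\right)$ ($j{\left(Q,u \right)} = 3 \left(Q^{2} + Q\right) u + Q = 3 \left(Q + Q^{2}\right) u + Q = 3 u \left(Q + Q^{2}\right) + Q = Q + 3 u \left(Q + Q^{2}\right)$)
$L{\left(-1,-2 \right)} K{\left(j{\left(-5,4 \right)} \right)} = \left(2 - 1\right) \frac{\left(-4 + \left(- 5 \left(1 + 3 \cdot 4 + 3 \left(-5\right) 4\right)\right)^{2}\right)^{2}}{25 \left(1 + 3 \cdot 4 + 3 \left(-5\right) 4\right)^{2}} = 1 \frac{\left(-4 + \left(- 5 \left(1 + 12 - 60\right)\right)^{2}\right)^{2}}{25 \left(1 + 12 - 60\right)^{2}} = 1 \frac{\left(-4 + \left(\left(-5\right) \left(-47\right)\right)^{2}\right)^{2}}{55225} = 1 \frac{\left(-4 + 235^{2}\right)^{2}}{55225} = 1 \frac{\left(-4 + 55225\right)^{2}}{55225} = 1 \frac{55221^{2}}{55225} = 1 \cdot \frac{1}{55225} \cdot 3049358841 = 1 \cdot \frac{3049358841}{55225} = \frac{3049358841}{55225}$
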